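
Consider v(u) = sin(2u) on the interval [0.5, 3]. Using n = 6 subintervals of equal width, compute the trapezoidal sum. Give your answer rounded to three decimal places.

-0.198

Δu = (3 − 0.5)/6 = 5/12.
v(0.5) ≈ 0.841, v(11/12) ≈ 0.966, v(4/3) ≈ 0.457, v(1.75) ≈ -0.351, v(13/6) ≈ -0.929, v(31/12) ≈ -0.899, v(3) ≈ -0.279.
T_6 = (Δu/2)·[v(u_0) + 2v(u_1) + ... + 2v(u_{5}) + v(u_6)].
Sum ≈ -0.198.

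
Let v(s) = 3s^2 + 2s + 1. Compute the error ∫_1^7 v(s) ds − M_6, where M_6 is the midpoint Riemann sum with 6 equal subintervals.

1.5

Exact integral: ∫_1^7 v(s) ds = 396.
M_6 = 394.5.
Error = 396 − 394.5 = 1.5.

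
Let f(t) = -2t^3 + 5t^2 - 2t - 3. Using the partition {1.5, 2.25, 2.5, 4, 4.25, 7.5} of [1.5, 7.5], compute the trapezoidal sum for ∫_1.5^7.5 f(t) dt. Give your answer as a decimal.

-1135.7421875

Subinterval widths: 0.75, 0.25, 1.5, 0.25, 3.25.
f(1.5) = -1.5, f(2.25) = -4.96875, f(2.5) = -8, f(4) = -59, f(4.25) = -74.71875, f(7.5) = -580.5.
On each subinterval the trapezoid contributes (Δt_i/2)·[f(t_{i-1}) + f(t_i)].
Sum = -1135.7421875.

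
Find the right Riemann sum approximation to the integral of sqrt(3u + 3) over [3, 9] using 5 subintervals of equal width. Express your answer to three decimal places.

Δu = (9 − 3)/5 = 1.2.
Right endpoints: 4.2, 5.4, 6.6, 7.8, 9.
f(4.2) ≈ 3.950, f(5.4) ≈ 4.382, f(6.6) ≈ 4.775, f(7.8) ≈ 5.138, f(9) ≈ 5.477.
Sum = Δu · [f(4.2) + f(5.4) + f(6.6) + f(7.8) + f(9)].
Sum ≈ 28.466.

28.466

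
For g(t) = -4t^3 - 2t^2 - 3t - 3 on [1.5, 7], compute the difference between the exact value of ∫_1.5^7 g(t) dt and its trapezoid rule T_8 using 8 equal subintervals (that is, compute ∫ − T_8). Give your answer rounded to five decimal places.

22.96322

Exact integral: ∫_1.5^7 g(t) dt ≈ -2708.9791667.
T_8 ≈ -2731.9423828.
Error ≈ -2708.9791667 − (-2731.9423828) ≈ 22.96322.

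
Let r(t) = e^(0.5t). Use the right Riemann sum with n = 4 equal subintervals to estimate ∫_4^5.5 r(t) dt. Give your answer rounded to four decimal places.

Δt = (5.5 − 4)/4 = 0.375.
Right endpoints: 4.375, 4.75, 5.125, 5.5.
r(4.375) ≈ 8.9129, r(4.75) ≈ 10.7510, r(5.125) ≈ 12.9682, r(5.5) ≈ 15.6426.
Sum = Δt · [r(4.375) + r(4.75) + r(5.125) + r(5.5)].
Sum ≈ 18.1030.

18.1030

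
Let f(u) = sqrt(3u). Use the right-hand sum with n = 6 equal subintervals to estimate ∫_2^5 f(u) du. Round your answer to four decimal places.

9.9952

Δu = (5 − 2)/6 = 0.5.
Right endpoints: 2.5, 3, 3.5, 4, 4.5, 5.
f(2.5) ≈ 2.7386, f(3) ≈ 3.0000, f(3.5) ≈ 3.2404, f(4) ≈ 3.4641, f(4.5) ≈ 3.6742, f(5) ≈ 3.8730.
Sum = Δu · [f(2.5) + f(3) + f(3.5) + ...].
Sum ≈ 9.9952.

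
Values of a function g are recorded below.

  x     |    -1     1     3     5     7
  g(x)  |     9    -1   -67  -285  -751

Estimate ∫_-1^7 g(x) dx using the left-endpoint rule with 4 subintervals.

Δx = 2.
Sum = 2·[9 + (-1) + (-67) + (-285)] = -688.

-688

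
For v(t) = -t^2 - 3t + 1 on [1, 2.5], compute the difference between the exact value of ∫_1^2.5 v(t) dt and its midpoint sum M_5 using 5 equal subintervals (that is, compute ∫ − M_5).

Exact integral: ∫_1^2.5 v(t) dt = -11.25.
M_5 = -11.23875.
Error = -11.25 − (-11.23875) = -0.01125.

-0.01125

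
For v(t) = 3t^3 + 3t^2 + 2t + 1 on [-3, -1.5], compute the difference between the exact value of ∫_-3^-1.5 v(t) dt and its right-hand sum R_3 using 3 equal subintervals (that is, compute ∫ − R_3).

-12.328125

Exact integral: ∫_-3^-1.5 v(t) dt = -38.578125.
R_3 = -26.25.
Error = -38.578125 − (-26.25) = -12.328125.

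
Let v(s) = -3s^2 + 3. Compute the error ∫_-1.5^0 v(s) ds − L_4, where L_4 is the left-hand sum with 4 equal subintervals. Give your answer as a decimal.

Exact integral: ∫_-1.5^0 v(s) ds = 1.125.
L_4 = -0.24609375.
Error = 1.125 − (-0.24609375) = 1.37109375.

1.37109375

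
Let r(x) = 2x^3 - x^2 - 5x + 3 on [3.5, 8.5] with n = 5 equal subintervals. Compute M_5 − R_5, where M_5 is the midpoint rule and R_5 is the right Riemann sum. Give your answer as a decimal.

-572.5

M_5 = 2195.
R_5 = 2767.5.
M_5 − R_5 = -572.5.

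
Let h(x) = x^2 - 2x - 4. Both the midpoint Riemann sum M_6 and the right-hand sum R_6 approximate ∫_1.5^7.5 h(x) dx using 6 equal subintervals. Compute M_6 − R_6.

-22.5

M_6 = 61.
R_6 = 83.5.
M_6 − R_6 = -22.5.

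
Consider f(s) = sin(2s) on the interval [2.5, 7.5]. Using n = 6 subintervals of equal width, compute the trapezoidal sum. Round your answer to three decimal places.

0.395

Δs = (7.5 − 2.5)/6 = 5/6.
f(2.5) ≈ -0.959, f(10/3) ≈ 0.374, f(25/6) ≈ 0.887, f(5) ≈ -0.544, f(35/6) ≈ -0.783, f(20/3) ≈ 0.694, f(7.5) ≈ 0.650.
T_6 = (Δs/2)·[f(s_0) + 2f(s_1) + ... + 2f(s_{5}) + f(s_6)].
Sum ≈ 0.395.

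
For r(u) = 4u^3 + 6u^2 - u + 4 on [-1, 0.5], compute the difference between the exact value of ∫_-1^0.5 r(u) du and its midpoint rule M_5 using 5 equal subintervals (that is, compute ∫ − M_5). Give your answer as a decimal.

Exact integral: ∫_-1^0.5 r(u) du = 7.6875.
M_5 = 7.65375.
Error = 7.6875 − 7.65375 = 0.03375.

0.03375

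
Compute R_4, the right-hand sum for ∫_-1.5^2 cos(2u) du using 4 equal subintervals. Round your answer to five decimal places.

-0.07780

Δu = (2 − (-1.5))/4 = 0.875.
Right endpoints: -0.625, 0.25, 1.125, 2.
f(-0.625) ≈ 0.31532, f(0.25) ≈ 0.87758, f(1.125) ≈ -0.62817, f(2) ≈ -0.65364.
Sum = Δu · [f(-0.625) + f(0.25) + f(1.125) + f(2)].
Sum ≈ -0.07780.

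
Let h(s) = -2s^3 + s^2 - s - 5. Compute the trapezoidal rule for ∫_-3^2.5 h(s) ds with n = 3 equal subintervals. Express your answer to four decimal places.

Δs = (2.5 − (-3))/3 = 11/6.
h(-3) = 61, h(-7/6) = 19/27, h(2/3) = -157/27, h(2.5) = -32.5.
T_3 = (Δs/2)·[h(s_0) + 2h(s_1) + 2h(s_2) + h(s_3)].
Sum ≈ 16.7546.

16.7546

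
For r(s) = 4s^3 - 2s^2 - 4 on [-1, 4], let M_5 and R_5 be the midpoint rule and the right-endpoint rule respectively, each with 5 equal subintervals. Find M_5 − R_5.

-135

M_5 = 185.
R_5 = 320.
M_5 − R_5 = -135.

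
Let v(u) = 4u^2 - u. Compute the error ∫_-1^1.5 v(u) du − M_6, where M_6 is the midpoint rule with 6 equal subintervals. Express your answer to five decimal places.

0.14468

Exact integral: ∫_-1^1.5 v(u) du ≈ 5.2083333.
M_6 ≈ 5.0636574.
Error ≈ 5.2083333 − 5.0636574 ≈ 0.14468.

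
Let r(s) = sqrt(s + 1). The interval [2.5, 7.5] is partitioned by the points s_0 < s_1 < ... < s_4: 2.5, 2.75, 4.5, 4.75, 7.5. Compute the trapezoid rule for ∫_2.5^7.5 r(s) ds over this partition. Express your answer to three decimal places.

Subinterval widths: 0.25, 1.75, 0.25, 2.75.
r(2.5) ≈ 1.871, r(2.75) ≈ 1.936, r(4.5) ≈ 2.345, r(4.75) ≈ 2.398, r(7.5) ≈ 2.915.
On each subinterval the trapezoid contributes (Δs_i/2)·[r(s_{i-1}) + r(s_i)].
Sum ≈ 12.121.

12.121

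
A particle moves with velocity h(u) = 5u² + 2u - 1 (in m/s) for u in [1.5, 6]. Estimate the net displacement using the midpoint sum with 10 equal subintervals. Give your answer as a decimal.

383.2453125

Δu = (6 − 1.5)/10 = 0.45.
Midpoints: 1.725, 2.175, 2.625, 3.075, 3.525, 3.975, 4.425, 4.875, 5.325, 5.775.
h(1.725) = 17.328125, h(2.175) = 27.003125, h(2.625) = 38.703125, h(3.075) = 52.428125, h(3.525) = 68.178125, h(3.975) = 85.953125, h(4.425) = 105.753125, h(4.875) = 127.578125, h(5.325) = 151.428125, h(5.775) = 177.303125.
Sum = Δu · [h(1.725) + h(2.175) + h(2.625) + ...].
Sum = 383.2453125.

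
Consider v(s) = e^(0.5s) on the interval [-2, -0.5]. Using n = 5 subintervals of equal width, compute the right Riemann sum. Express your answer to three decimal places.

Δs = (-0.5 − (-2))/5 = 0.3.
Right endpoints: -1.7, -1.4, -1.1, -0.8, -0.5.
v(-1.7) ≈ 0.427, v(-1.4) ≈ 0.497, v(-1.1) ≈ 0.577, v(-0.8) ≈ 0.670, v(-0.5) ≈ 0.779.
Sum = Δs · [v(-1.7) + v(-1.4) + v(-1.1) + v(-0.8) + v(-0.5)].
Sum ≈ 0.885.

0.885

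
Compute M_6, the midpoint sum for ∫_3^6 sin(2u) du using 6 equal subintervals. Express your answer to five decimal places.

0.06065

Δu = (6 − 3)/6 = 0.5.
Midpoints: 3.25, 3.75, 4.25, 4.75, 5.25, 5.75.
f(3.25) ≈ 0.21512, f(3.75) ≈ 0.93800, f(4.25) ≈ 0.79849, f(4.75) ≈ -0.07515, f(5.25) ≈ -0.87970, f(5.75) ≈ -0.87545.
Sum = Δu · [f(3.25) + f(3.75) + f(4.25) + ...].
Sum ≈ 0.06065.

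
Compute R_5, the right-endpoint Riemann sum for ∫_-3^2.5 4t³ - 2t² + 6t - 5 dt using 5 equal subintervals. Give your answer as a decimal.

Δt = (2.5 − (-3))/5 = 1.1.
Right endpoints: -1.9, -0.8, 0.3, 1.4, 2.5.
f(-1.9) = -51.056, f(-0.8) = -13.128, f(0.3) = -3.272, f(1.4) = 10.456, f(2.5) = 60.
Sum = Δt · [f(-1.9) + f(-0.8) + f(0.3) + f(1.4) + f(2.5)].
Sum = 3.3.

3.3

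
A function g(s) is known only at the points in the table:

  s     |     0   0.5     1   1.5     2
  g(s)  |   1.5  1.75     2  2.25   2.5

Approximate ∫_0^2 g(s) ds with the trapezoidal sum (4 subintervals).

4

Δs = 0.5.
T_4 = (0.5/2)·[1.5 + 2·1.75 + 2·2 + 2·2.25 + 2.5] = 4.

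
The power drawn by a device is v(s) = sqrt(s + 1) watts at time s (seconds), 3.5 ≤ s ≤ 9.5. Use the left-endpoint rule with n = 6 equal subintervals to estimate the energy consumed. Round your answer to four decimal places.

15.7523

Δs = (9.5 − 3.5)/6 = 1.
Left endpoints: 3.5, 4.5, 5.5, 6.5, 7.5, 8.5.
v(3.5) ≈ 2.1213, v(4.5) ≈ 2.3452, v(5.5) ≈ 2.5495, v(6.5) ≈ 2.7386, v(7.5) ≈ 2.9155, v(8.5) ≈ 3.0822.
Sum = Δs · [v(3.5) + v(4.5) + v(5.5) + ...].
Sum ≈ 15.7523.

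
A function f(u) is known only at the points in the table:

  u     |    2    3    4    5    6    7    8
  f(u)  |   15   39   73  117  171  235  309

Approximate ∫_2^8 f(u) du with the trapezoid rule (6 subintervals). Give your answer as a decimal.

Δu = 1.
T_6 = (1/2)·[15 + 2·39 + 2·73 + 2·117 + 2·171 + 2·235 + 309] = 797.

797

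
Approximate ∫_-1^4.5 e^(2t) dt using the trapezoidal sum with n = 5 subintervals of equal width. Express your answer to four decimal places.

Δt = (4.5 − (-1))/5 = 1.1.
f(-1) ≈ 0.1353, f(0.1) ≈ 1.2214, f(1.2) ≈ 11.0232, f(2.3) ≈ 99.4843, f(3.4) ≈ 897.8473, f(4.5) ≈ 8103.0839.
T_5 = (Δt/2)·[f(t_0) + 2f(t_1) + ... + 2f(t_{4}) + f(t_5)].
Sum ≈ 5567.3044.

5567.3044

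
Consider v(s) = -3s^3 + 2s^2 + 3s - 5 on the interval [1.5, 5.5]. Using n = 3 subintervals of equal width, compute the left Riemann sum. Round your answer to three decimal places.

-306.130

Δs = (5.5 − 1.5)/3 = 4/3.
Left endpoints: 1.5, 17/6, 25/6.
v(1.5) = -6.125, v(17/6) = -3505/72, v(25/6) = -4195/24.
Sum = Δs · [v(1.5) + v(17/6) + v(25/6)].
Sum ≈ -306.130.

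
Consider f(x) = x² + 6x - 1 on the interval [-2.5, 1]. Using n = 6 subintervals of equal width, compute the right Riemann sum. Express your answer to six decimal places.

Δx = (1 − (-2.5))/6 = 7/12.
Right endpoints: -23/12, -4/3, -0.75, -1/6, 5/12, 1.
f(-23/12) = -1271/144, f(-4/3) = -65/9, f(-0.75) = -4.9375, f(-1/6) = -71/36, f(5/12) = 241/144, f(1) = 6.
Sum = Δx · [f(-23/12) + f(-4/3) + f(-0.75) + ...].
Sum ≈ -8.916088.

-8.916088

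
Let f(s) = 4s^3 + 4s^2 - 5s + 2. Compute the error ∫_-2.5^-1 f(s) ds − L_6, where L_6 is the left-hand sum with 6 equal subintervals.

Exact integral: ∫_-2.5^-1 f(s) ds = -2.4375.
L_6 = -6.453125.
Error = -2.4375 − (-6.453125) = 4.015625.

4.015625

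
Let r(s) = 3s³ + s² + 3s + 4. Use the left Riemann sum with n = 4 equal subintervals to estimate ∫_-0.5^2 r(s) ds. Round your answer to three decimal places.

Δs = (2 − (-0.5))/4 = 0.625.
Left endpoints: -0.5, 0.125, 0.75, 1.375.
r(-0.5) = 2.375, r(0.125) = 2251/512, r(0.75) = 8.078125, r(1.375) = 9121/512.
Sum = Δs · [r(-0.5) + r(0.125) + r(0.75) + r(1.375)].
Sum ≈ 20.415.

20.415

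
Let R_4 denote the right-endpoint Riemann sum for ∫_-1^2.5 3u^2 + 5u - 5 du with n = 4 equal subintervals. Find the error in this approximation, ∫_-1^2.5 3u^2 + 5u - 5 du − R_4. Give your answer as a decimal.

Exact integral: ∫_-1^2.5 f(u) du = 12.25.
R_4 = 28.13671875.
Error = 12.25 − 28.13671875 = -15.88671875.

-15.88671875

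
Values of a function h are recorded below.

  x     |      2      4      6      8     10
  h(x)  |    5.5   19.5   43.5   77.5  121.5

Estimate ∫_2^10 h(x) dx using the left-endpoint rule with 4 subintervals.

Δx = 2.
Sum = 2·[5.5 + 19.5 + 43.5 + 77.5] = 292.

292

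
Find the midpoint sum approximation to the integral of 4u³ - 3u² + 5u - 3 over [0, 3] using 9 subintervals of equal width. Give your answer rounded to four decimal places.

67.0833

Δu = (3 − 0)/9 = 1/3.
Midpoints: 1/6, 0.5, 5/6, 7/6, 1.5, 11/6, 13/6, 2.5, 17/6.
f(1/6) = -241/108, f(0.5) = -0.75, f(5/6) = 151/108, f(7/6) = 551/108, f(1.5) = 11.25, f(11/6) = 2239/108, f(13/6) = 3719/108, f(2.5) = 53.25, f(17/6) = 8431/108.
Sum = Δu · [f(1/6) + f(0.5) + f(5/6) + ...].
Sum ≈ 67.0833.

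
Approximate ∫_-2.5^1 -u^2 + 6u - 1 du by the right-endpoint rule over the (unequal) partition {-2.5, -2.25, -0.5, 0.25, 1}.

Subinterval widths: 0.25, 1.75, 0.75, 0.75.
Right endpoints: -2.25, -0.5, 0.25, 1.
f(-2.25) = -19.5625, f(-0.5) = -4.25, f(0.25) = 0.4375, f(1) = 4.
Sum = Σ Δu_i · f(u_i).
Sum = -9.

-9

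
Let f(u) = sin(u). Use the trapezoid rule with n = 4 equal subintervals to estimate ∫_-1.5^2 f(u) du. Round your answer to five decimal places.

0.45542

Δu = (2 − (-1.5))/4 = 0.875.
f(-1.5) ≈ -0.99749, f(-0.625) ≈ -0.58510, f(0.25) ≈ 0.24740, f(1.125) ≈ 0.90227, f(2) ≈ 0.90930.
T_4 = (Δu/2)·[f(u_0) + 2f(u_1) + 2f(u_2) + 2f(u_3) + f(u_4)].
Sum ≈ 0.45542.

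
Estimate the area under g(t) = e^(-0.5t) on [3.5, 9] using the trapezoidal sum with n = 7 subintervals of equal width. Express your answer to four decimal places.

Δt = (9 − 3.5)/7 = 11/14.
g(3.5) ≈ 0.1738, g(30/7) ≈ 0.1173, g(71/14) ≈ 0.0792, g(41/7) ≈ 0.0535, g(93/14) ≈ 0.0361, g(52/7) ≈ 0.0244, g(115/14) ≈ 0.0165, g(9) ≈ 0.0111.
T_7 = (Δt/2)·[g(t_0) + 2g(t_1) + ... + 2g(t_{6}) + g(t_7)].
Sum ≈ 0.3295.

0.3295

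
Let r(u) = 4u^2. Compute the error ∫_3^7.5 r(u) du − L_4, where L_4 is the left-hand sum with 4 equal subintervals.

Exact integral: ∫_3^7.5 r(u) du = 526.5.
L_4 = 423.984375.
Error = 526.5 − 423.984375 = 102.515625.

102.515625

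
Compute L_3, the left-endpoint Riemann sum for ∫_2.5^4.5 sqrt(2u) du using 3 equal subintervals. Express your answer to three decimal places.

5.014

Δu = (4.5 − 2.5)/3 = 2/3.
Left endpoints: 2.5, 19/6, 23/6.
f(2.5) ≈ 2.236, f(19/6) ≈ 2.517, f(23/6) ≈ 2.769.
Sum = Δu · [f(2.5) + f(19/6) + f(23/6)].
Sum ≈ 5.014.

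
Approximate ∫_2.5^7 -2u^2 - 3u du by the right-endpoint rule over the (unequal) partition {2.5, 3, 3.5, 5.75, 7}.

-367.34375

Subinterval widths: 0.5, 0.5, 2.25, 1.25.
Right endpoints: 3, 3.5, 5.75, 7.
f(3) = -27, f(3.5) = -35, f(5.75) = -83.375, f(7) = -119.
Sum = Σ Δu_i · f(u_i).
Sum = -367.34375.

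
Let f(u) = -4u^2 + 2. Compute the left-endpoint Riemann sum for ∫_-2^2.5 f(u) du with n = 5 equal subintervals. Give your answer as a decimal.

-20.88

Δu = (2.5 − (-2))/5 = 0.9.
Left endpoints: -2, -1.1, -0.2, 0.7, 1.6.
f(-2) = -14, f(-1.1) = -2.84, f(-0.2) = 1.84, f(0.7) = 0.04, f(1.6) = -8.24.
Sum = Δu · [f(-2) + f(-1.1) + f(-0.2) + f(0.7) + f(1.6)].
Sum = -20.88.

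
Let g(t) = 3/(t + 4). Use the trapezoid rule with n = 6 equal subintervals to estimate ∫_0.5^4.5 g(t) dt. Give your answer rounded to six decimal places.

1.911904

Δt = (4.5 − 0.5)/6 = 2/3.
g(0.5) = 2/3, g(7/6) = 18/31, g(11/6) = 18/35, g(2.5) = 6/13, g(19/6) = 18/43, g(23/6) = 18/47, g(4.5) = 6/17.
T_6 = (Δt/2)·[g(t_0) + 2g(t_1) + ... + 2g(t_{5}) + g(t_6)].
Sum ≈ 1.911904.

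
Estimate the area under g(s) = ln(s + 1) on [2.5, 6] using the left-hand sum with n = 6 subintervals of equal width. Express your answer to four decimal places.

5.5305

Δs = (6 − 2.5)/6 = 7/12.
Left endpoints: 2.5, 37/12, 11/3, 4.25, 29/6, 65/12.
g(2.5) ≈ 1.2528, g(37/12) ≈ 1.4069, g(11/3) ≈ 1.5404, g(4.25) ≈ 1.6582, g(29/6) ≈ 1.7636, g(65/12) ≈ 1.8589.
Sum = Δs · [g(2.5) + g(37/12) + g(11/3) + ...].
Sum ≈ 5.5305.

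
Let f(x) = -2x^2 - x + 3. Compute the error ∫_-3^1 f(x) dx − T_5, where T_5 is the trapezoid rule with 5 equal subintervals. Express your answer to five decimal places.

Exact integral: ∫_-3^1 f(x) dx ≈ -2.6666667.
T_5 = -3.52.
Error ≈ -2.6666667 − (-3.52) ≈ 0.85333.

0.85333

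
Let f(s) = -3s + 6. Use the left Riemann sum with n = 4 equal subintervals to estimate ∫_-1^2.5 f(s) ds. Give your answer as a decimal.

Δs = (2.5 − (-1))/4 = 0.875.
Left endpoints: -1, -0.125, 0.75, 1.625.
f(-1) = 9, f(-0.125) = 6.375, f(0.75) = 3.75, f(1.625) = 1.125.
Sum = Δs · [f(-1) + f(-0.125) + f(0.75) + f(1.625)].
Sum = 17.71875.

17.71875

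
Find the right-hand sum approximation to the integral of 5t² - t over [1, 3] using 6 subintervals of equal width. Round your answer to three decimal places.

45.852

Δt = (3 − 1)/6 = 1/3.
Right endpoints: 4/3, 5/3, 2, 7/3, 8/3, 3.
f(4/3) = 68/9, f(5/3) = 110/9, f(2) = 18, f(7/3) = 224/9, f(8/3) = 296/9, f(3) = 42.
Sum = Δt · [f(4/3) + f(5/3) + f(2) + ...].
Sum ≈ 45.852.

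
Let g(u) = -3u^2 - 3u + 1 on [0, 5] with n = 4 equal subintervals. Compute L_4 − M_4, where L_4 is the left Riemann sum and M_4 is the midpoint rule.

50.390625

L_4 = -105.15625.
M_4 = -155.546875.
L_4 − M_4 = 50.390625.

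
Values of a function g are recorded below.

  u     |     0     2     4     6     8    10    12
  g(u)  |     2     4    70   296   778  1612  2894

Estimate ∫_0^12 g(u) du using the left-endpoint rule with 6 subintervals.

5524

Δu = 2.
Sum = 2·[2 + 4 + 70 + 296 + 778 + 1612] = 5524.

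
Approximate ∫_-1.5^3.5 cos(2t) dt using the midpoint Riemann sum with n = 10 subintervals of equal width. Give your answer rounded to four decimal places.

0.4162

Δt = (3.5 − (-1.5))/10 = 0.5.
Midpoints: -1.25, -0.75, -0.25, 0.25, 0.75, 1.25, 1.75, 2.25, 2.75, 3.25.
f(-1.25) ≈ -0.8011, f(-0.75) ≈ 0.0707, f(-0.25) ≈ 0.8776, f(0.25) ≈ 0.8776, f(0.75) ≈ 0.0707, f(1.25) ≈ -0.8011, f(1.75) ≈ -0.9365, f(2.25) ≈ -0.2108, f(2.75) ≈ 0.7087, f(3.25) ≈ 0.9766.
Sum = Δt · [f(-1.25) + f(-0.75) + f(-0.25) + ...].
Sum ≈ 0.4162.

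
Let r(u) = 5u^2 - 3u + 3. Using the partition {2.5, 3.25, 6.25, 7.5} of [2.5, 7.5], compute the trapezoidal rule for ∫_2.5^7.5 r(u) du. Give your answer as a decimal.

Subinterval widths: 0.75, 3, 1.25.
r(2.5) = 26.75, r(3.25) = 46.0625, r(6.25) = 179.5625, r(7.5) = 261.75.
On each subinterval the trapezoid contributes (Δu_i/2)·[r(u_{i-1}) + r(u_i)].
Sum = 641.5625.

641.5625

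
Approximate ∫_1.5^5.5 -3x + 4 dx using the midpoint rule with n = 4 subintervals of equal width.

Δx = (5.5 − 1.5)/4 = 1.
Midpoints: 2, 3, 4, 5.
f(2) = -2, f(3) = -5, f(4) = -8, f(5) = -11.
Sum = Δx · [f(2) + f(3) + f(4) + f(5)].
Sum = -26.

-26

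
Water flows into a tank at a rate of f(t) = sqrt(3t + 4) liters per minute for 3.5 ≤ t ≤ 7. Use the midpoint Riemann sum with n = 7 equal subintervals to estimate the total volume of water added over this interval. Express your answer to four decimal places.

15.5089

Δt = (7 − 3.5)/7 = 0.5.
Midpoints: 3.75, 4.25, 4.75, 5.25, 5.75, 6.25, 6.75.
f(3.75) ≈ 3.9051, f(4.25) ≈ 4.0927, f(4.75) ≈ 4.2720, f(5.25) ≈ 4.4441, f(5.75) ≈ 4.6098, f(6.25) ≈ 4.7697, f(6.75) ≈ 4.9244.
Sum = Δt · [f(3.75) + f(4.25) + f(4.75) + ...].
Sum ≈ 15.5089.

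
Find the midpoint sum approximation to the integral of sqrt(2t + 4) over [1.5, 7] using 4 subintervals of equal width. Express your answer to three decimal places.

19.294

Δt = (7 − 1.5)/4 = 1.375.
Midpoints: 2.1875, 3.5625, 4.9375, 6.3125.
f(2.1875) ≈ 2.894, f(3.5625) ≈ 3.335, f(4.9375) ≈ 3.725, f(6.3125) ≈ 4.077.
Sum = Δt · [f(2.1875) + f(3.5625) + f(4.9375) + f(6.3125)].
Sum ≈ 19.294.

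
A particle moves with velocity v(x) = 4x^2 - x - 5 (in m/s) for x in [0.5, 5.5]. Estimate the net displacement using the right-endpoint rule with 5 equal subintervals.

Δx = (5.5 − 0.5)/5 = 1.
Right endpoints: 1.5, 2.5, 3.5, 4.5, 5.5.
v(1.5) = 2.5, v(2.5) = 17.5, v(3.5) = 40.5, v(4.5) = 71.5, v(5.5) = 110.5.
Sum = Δx · [v(1.5) + v(2.5) + v(3.5) + v(4.5) + v(5.5)].
Sum = 242.5.

242.5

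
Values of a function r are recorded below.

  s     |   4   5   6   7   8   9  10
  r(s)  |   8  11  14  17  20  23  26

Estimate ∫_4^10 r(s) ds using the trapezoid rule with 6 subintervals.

Δs = 1.
T_6 = (1/2)·[8 + 2·11 + 2·14 + 2·17 + 2·20 + 2·23 + 26] = 102.

102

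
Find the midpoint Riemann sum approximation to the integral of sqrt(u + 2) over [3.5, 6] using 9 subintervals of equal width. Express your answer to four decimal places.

Δu = (6 − 3.5)/9 = 5/18.
Midpoints: 131/36, 47/12, 151/36, 161/36, 4.75, 181/36, 191/36, 67/12, 211/36.
f(131/36) ≈ 2.3746, f(47/12) ≈ 2.4324, f(151/36) ≈ 2.4889, f(161/36) ≈ 2.5441, f(4.75) ≈ 2.5981, f(181/36) ≈ 2.6510, f(191/36) ≈ 2.7029, f(67/12) ≈ 2.7538, f(211/36) ≈ 2.8038.
Sum = Δu · [f(131/36) + f(47/12) + f(151/36) + ...].
Sum ≈ 6.4860.

6.4860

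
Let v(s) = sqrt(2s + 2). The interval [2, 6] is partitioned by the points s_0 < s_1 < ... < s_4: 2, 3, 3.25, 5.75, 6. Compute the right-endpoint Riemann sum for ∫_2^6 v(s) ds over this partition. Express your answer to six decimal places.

13.678297

Subinterval widths: 1, 0.25, 2.5, 0.25.
Right endpoints: 3, 3.25, 5.75, 6.
v(3) ≈ 2.828427, v(3.25) ≈ 2.915476, v(5.75) ≈ 3.674235, v(6) ≈ 3.741657.
Sum = Σ Δs_i · v(s_i).
Sum ≈ 13.678297.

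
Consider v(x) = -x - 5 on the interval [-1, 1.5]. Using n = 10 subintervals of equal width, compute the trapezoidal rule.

-13.125

Δx = (1.5 − (-1))/10 = 0.25.
v(-1) = -4, v(-0.75) = -4.25, v(-0.5) = -4.5, v(-0.25) = -4.75, v(0) = -5, v(0.25) = -5.25, v(0.5) = -5.5, v(0.75) = -5.75, v(1) = -6, v(1.25) = -6.25, v(1.5) = -6.5.
T_10 = (Δx/2)·[v(x_0) + 2v(x_1) + ... + 2v(x_{9}) + v(x_10)].
Sum = -13.125.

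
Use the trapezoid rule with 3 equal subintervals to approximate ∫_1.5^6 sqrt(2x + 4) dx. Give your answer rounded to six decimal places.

Δx = (6 − 1.5)/3 = 1.5.
f(1.5) ≈ 2.645751, f(3) ≈ 3.162278, f(4.5) ≈ 3.605551, f(6) ≈ 4.000000.
T_3 = (Δx/2)·[f(x_0) + 2f(x_1) + 2f(x_2) + f(x_3)].
Sum ≈ 15.136057.

15.136057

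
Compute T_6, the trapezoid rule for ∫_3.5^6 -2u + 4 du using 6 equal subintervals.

Δu = (6 − 3.5)/6 = 5/12.
f(3.5) = -3, f(47/12) = -23/6, f(13/3) = -14/3, f(4.75) = -5.5, f(31/6) = -19/3, f(67/12) = -43/6, f(6) = -8.
T_6 = (Δu/2)·[f(u_0) + 2f(u_1) + ... + 2f(u_{5}) + f(u_6)].
Sum = -13.75.

-13.75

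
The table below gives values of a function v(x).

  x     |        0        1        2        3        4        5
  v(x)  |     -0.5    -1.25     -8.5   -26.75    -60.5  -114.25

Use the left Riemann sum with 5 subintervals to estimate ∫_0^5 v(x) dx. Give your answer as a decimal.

Δx = 1.
Sum = 1·[(-0.5) + (-1.25) + (-8.5) + (-26.75) + (-60.5)] = -97.5.

-97.5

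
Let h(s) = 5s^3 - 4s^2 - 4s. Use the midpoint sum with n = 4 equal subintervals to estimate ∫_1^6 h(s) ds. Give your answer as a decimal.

1230.5078125

Δs = (6 − 1)/4 = 1.25.
Midpoints: 1.625, 2.875, 4.125, 5.375.
h(1.625) = 2249/512, h(2.875) = 38019/512, h(4.125) = 136389/512, h(5.375) = 327359/512.
Sum = Δs · [h(1.625) + h(2.875) + h(4.125) + h(5.375)].
Sum = 1230.5078125.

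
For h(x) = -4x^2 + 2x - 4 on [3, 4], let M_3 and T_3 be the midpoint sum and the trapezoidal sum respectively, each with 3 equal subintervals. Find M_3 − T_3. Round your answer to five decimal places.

M_3 ≈ -46.2962963.
T_3 ≈ -46.4074074.
M_3 − T_3 ≈ 0.11111.

0.11111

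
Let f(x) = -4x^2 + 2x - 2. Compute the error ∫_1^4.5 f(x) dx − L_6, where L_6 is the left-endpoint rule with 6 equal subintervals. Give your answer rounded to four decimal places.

Exact integral: ∫_1^4.5 f(x) dx ≈ -107.916667.
L_6 ≈ -88.293981.
Error ≈ -107.916667 − (-88.293981) ≈ -19.6227.

-19.6227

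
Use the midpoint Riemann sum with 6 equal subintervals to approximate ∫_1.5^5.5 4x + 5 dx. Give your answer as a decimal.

Δx = (5.5 − 1.5)/6 = 2/3.
Midpoints: 11/6, 2.5, 19/6, 23/6, 4.5, 31/6.
f(11/6) = 37/3, f(2.5) = 15, f(19/6) = 53/3, f(23/6) = 61/3, f(4.5) = 23, f(31/6) = 77/3.
Sum = Δx · [f(11/6) + f(2.5) + f(19/6) + ...].
Sum = 76.

76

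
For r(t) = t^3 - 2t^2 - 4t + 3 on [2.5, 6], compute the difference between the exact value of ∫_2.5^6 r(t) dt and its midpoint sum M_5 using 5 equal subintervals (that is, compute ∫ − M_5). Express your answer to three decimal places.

Exact integral: ∫_2.5^6 r(t) dt ≈ 131.65104.
M_5 = 130.1146875.
Error ≈ 131.65104 − 130.1146875 ≈ 1.536.

1.536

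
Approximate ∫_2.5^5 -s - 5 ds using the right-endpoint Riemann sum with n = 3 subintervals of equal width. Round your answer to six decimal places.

Δs = (5 − 2.5)/3 = 5/6.
Right endpoints: 10/3, 25/6, 5.
f(10/3) = -25/3, f(25/6) = -55/6, f(5) = -10.
Sum = Δs · [f(10/3) + f(25/6) + f(5)].
Sum ≈ -22.916667.

-22.916667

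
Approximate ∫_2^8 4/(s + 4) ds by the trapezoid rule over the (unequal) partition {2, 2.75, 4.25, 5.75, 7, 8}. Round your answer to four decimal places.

Subinterval widths: 0.75, 1.5, 1.5, 1.25, 1.
f(2) = 2/3, f(2.75) = 16/27, f(4.25) = 16/33, f(5.75) = 16/39, f(7) = 4/11, f(8) = 1/3.
On each subinterval the trapezoid contributes (Δs_i/2)·[f(s_{i-1}) + f(s_i)].
Sum ≈ 2.7838.

2.7838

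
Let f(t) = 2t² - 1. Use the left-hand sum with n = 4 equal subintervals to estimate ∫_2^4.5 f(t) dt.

43.0859375

Δt = (4.5 − 2)/4 = 0.625.
Left endpoints: 2, 2.625, 3.25, 3.875.
f(2) = 7, f(2.625) = 12.78125, f(3.25) = 20.125, f(3.875) = 29.03125.
Sum = Δt · [f(2) + f(2.625) + f(3.25) + f(3.875)].
Sum = 43.0859375.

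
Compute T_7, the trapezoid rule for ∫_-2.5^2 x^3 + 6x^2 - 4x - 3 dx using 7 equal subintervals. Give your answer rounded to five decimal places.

Δx = (2 − (-2.5))/7 = 9/14.
f(-2.5) = 28.875, f(-13/7) = 6420/343, f(-17/14) = 24459/2744, f(-4/7) = 363/343, f(1/14) = -8931/2744, f(5/7) = -834/343, f(19/14) = 14055/2744, f(2) = 21.
T_7 = (Δx/2)·[f(x_0) + 2f(x_1) + ... + 2f(x_{6}) + f(x_7)].
Sum ≈ 34.11161.

34.11161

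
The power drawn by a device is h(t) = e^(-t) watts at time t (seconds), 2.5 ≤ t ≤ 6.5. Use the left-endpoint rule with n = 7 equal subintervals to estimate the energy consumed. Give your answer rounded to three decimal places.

0.106

Δt = (6.5 − 2.5)/7 = 4/7.
Left endpoints: 2.5, 43/14, 51/14, 59/14, 67/14, 75/14, 83/14.
h(2.5) ≈ 0.082, h(43/14) ≈ 0.046, h(51/14) ≈ 0.026, h(59/14) ≈ 0.015, h(67/14) ≈ 0.008, h(75/14) ≈ 0.005, h(83/14) ≈ 0.003.
Sum = Δt · [h(2.5) + h(43/14) + h(51/14) + ...].
Sum ≈ 0.106.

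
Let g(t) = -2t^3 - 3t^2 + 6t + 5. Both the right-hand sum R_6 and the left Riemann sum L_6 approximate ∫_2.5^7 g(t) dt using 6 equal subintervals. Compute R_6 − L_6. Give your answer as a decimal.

R_6 = -1654.3828125.
L_6 = -1087.3828125.
R_6 − L_6 = -567.

-567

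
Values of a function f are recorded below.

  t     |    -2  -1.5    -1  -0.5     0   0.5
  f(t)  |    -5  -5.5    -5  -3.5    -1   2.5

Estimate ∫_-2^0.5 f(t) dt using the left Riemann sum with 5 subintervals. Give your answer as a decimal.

-10

Δt = 0.5.
Sum = 0.5·[(-5) + (-5.5) + (-5) + (-3.5) + (-1)] = -10.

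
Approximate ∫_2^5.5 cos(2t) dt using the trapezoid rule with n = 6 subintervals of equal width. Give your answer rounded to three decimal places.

Δt = (5.5 − 2)/6 = 7/12.
f(2) ≈ -0.654, f(31/12) ≈ 0.439, f(19/6) ≈ 0.999, f(3.75) ≈ 0.347, f(13/3) ≈ -0.726, f(59/12) ≈ -0.918, f(5.5) ≈ 0.004.
T_6 = (Δt/2)·[f(t_0) + 2f(t_1) + ... + 2f(t_{5}) + f(t_6)].
Sum ≈ -0.107.

-0.107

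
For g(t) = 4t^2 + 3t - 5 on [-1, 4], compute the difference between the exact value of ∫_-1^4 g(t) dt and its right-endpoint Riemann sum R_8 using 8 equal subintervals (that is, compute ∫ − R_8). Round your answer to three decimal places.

-24.740

Exact integral: ∫_-1^4 g(t) dt ≈ 84.16667.
R_8 = 108.90625.
Error ≈ 84.16667 − 108.90625 ≈ -24.740.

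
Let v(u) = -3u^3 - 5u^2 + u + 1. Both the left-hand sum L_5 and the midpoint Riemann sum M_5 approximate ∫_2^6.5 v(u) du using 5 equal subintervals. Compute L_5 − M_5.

L_5 = -1329.84.
M_5 = -1734.4096875.
L_5 − M_5 = 404.5696875.

404.5696875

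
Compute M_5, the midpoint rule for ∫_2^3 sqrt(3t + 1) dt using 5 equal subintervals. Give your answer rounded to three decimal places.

Δt = (3 − 2)/5 = 0.2.
Midpoints: 2.1, 2.3, 2.5, 2.7, 2.9.
f(2.1) ≈ 2.702, f(2.3) ≈ 2.811, f(2.5) ≈ 2.915, f(2.7) ≈ 3.017, f(2.9) ≈ 3.114.
Sum = Δt · [f(2.1) + f(2.3) + f(2.5) + f(2.7) + f(2.9)].
Sum ≈ 2.912.

2.912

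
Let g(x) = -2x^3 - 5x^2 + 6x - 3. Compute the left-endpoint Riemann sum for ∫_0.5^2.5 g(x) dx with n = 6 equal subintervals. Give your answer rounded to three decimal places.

-25.685

Δx = (2.5 − 0.5)/6 = 1/3.
Left endpoints: 0.5, 5/6, 7/6, 1.5, 11/6, 13/6.
g(0.5) = -1.5, g(5/6) = -71/27, g(7/6) = -323/54, g(1.5) = -12, g(11/6) = -1141/54, g(13/6) = -913/27.
Sum = Δx · [g(0.5) + g(5/6) + g(7/6) + ...].
Sum ≈ -25.685.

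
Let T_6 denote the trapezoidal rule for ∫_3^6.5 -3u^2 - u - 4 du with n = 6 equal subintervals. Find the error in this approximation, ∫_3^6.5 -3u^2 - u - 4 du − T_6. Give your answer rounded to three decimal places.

Exact integral: ∫_3^6.5 f(u) du = -278.25.
T_6 ≈ -278.84549.
Error ≈ -278.25 − (-278.84549) ≈ 0.595.

0.595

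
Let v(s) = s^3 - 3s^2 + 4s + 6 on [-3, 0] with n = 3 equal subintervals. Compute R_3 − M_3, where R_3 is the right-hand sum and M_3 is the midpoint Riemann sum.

R_3 = -18.
M_3 = -45.375.
R_3 − M_3 = 27.375.

27.375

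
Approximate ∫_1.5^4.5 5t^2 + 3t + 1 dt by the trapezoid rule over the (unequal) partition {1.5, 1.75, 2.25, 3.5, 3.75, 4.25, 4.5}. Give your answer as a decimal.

178.125

Subinterval widths: 0.25, 0.5, 1.25, 0.25, 0.5, 0.25.
f(1.5) = 16.75, f(1.75) = 21.5625, f(2.25) = 33.0625, f(3.5) = 72.75, f(3.75) = 82.5625, f(4.25) = 104.0625, f(4.5) = 115.75.
On each subinterval the trapezoid contributes (Δt_i/2)·[f(t_{i-1}) + f(t_i)].
Sum = 178.125.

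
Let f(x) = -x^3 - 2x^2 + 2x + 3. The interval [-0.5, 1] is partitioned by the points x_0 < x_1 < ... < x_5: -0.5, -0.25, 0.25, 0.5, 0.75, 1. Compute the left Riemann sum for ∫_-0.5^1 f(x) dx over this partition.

4.0234375

Subinterval widths: 0.25, 0.5, 0.25, 0.25, 0.25.
Left endpoints: -0.5, -0.25, 0.25, 0.5, 0.75.
f(-0.5) = 1.625, f(-0.25) = 2.390625, f(0.25) = 3.359375, f(0.5) = 3.375, f(0.75) = 2.953125.
Sum = Σ Δx_i · f(x_i).
Sum = 4.0234375.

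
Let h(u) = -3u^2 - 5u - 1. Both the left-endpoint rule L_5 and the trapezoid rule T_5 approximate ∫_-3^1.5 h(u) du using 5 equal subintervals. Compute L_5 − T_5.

L_5 = -18.81.
T_5 = -19.8225.
L_5 − T_5 = 1.0125.

1.0125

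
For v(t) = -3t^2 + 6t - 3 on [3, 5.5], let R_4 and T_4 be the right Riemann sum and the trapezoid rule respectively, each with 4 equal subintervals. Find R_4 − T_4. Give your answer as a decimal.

R_4 = -98.84765625.
T_4 = -83.61328125.
R_4 − T_4 = -15.234375.

-15.234375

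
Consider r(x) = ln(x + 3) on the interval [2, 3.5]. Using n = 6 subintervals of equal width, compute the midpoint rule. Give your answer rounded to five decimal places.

2.61964

Δx = (3.5 − 2)/6 = 0.25.
Midpoints: 2.125, 2.375, 2.625, 2.875, 3.125, 3.375.
r(2.125) ≈ 1.63413, r(2.375) ≈ 1.68176, r(2.625) ≈ 1.72722, r(2.875) ≈ 1.77071, r(3.125) ≈ 1.81238, r(3.375) ≈ 1.85238.
Sum = Δx · [r(2.125) + r(2.375) + r(2.625) + ...].
Sum ≈ 2.61964.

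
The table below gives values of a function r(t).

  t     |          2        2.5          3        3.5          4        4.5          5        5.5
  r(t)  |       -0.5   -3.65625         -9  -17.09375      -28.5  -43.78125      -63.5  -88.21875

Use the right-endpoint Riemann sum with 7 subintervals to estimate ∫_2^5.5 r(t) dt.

-126.875

Δt = 0.5.
Sum = 0.5·[(-3.65625) + (-9) + (-17.09375) + (-28.5) + (-43.78125) + (-63.5) + (-88.21875)] = -126.875.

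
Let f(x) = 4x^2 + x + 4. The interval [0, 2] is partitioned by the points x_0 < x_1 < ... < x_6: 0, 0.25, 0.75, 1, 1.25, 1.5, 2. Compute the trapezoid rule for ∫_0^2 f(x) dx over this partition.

20.875

Subinterval widths: 0.25, 0.5, 0.25, 0.25, 0.25, 0.5.
f(0) = 4, f(0.25) = 4.5, f(0.75) = 7, f(1) = 9, f(1.25) = 11.5, f(1.5) = 14.5, f(2) = 22.
On each subinterval the trapezoid contributes (Δx_i/2)·[f(x_{i-1}) + f(x_i)].
Sum = 20.875.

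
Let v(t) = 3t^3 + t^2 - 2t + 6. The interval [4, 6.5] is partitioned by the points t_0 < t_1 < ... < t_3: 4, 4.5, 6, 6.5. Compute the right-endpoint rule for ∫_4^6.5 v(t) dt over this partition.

Subinterval widths: 0.5, 1.5, 0.5.
Right endpoints: 4.5, 6, 6.5.
v(4.5) = 290.625, v(6) = 678, v(6.5) = 859.125.
Sum = Σ Δt_i · v(t_i).
Sum = 1591.875.

1591.875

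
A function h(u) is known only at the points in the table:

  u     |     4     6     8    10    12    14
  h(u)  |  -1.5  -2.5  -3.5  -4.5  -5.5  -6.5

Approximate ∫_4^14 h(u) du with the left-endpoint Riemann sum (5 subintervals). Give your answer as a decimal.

-35

Δu = 2.
Sum = 2·[(-1.5) + (-2.5) + (-3.5) + (-4.5) + (-5.5)] = -35.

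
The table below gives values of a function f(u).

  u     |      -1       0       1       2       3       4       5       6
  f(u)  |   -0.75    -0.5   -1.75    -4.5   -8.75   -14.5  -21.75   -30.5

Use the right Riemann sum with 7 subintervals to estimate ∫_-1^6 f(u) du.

Δu = 1.
Sum = 1·[(-0.5) + (-1.75) + (-4.5) + (-8.75) + (-14.5) + (-21.75) + (-30.5)] = -82.25.

-82.25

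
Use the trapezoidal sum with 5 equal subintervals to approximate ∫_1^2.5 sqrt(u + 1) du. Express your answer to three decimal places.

2.479

Δu = (2.5 − 1)/5 = 0.3.
f(1) ≈ 1.414, f(1.3) ≈ 1.517, f(1.6) ≈ 1.612, f(1.9) ≈ 1.703, f(2.2) ≈ 1.789, f(2.5) ≈ 1.871.
T_5 = (Δu/2)·[f(u_0) + 2f(u_1) + ... + 2f(u_{4}) + f(u_5)].
Sum ≈ 2.479.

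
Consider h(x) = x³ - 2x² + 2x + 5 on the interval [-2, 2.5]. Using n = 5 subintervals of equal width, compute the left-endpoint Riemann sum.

1.35

Δx = (2.5 − (-2))/5 = 0.9.
Left endpoints: -2, -1.1, -0.2, 0.7, 1.6.
h(-2) = -15, h(-1.1) = -0.951, h(-0.2) = 4.512, h(0.7) = 5.763, h(1.6) = 7.176.
Sum = Δx · [h(-2) + h(-1.1) + h(-0.2) + h(0.7) + h(1.6)].
Sum = 1.35.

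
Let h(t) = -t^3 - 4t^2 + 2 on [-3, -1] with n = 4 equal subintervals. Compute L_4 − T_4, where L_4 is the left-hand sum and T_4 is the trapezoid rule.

L_4 = -12.
T_4 = -10.5.
L_4 − T_4 = -1.5.

-1.5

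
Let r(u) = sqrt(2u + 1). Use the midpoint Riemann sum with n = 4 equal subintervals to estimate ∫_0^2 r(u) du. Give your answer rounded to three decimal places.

Δu = (2 − 0)/4 = 0.5.
Midpoints: 0.25, 0.75, 1.25, 1.75.
r(0.25) ≈ 1.225, r(0.75) ≈ 1.581, r(1.25) ≈ 1.871, r(1.75) ≈ 2.121.
Sum = Δu · [r(0.25) + r(0.75) + r(1.25) + r(1.75)].
Sum ≈ 3.399.

3.399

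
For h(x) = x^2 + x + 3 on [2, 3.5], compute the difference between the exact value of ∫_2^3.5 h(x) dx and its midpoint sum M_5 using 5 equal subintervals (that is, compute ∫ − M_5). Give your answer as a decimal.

0.01125

Exact integral: ∫_2^3.5 h(x) dx = 20.25.
M_5 = 20.23875.
Error = 20.25 − 20.23875 = 0.01125.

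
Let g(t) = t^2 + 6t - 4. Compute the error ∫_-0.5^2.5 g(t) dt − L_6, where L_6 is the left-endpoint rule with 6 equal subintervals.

Exact integral: ∫_-0.5^2.5 g(t) dt = 11.25.
L_6 = 5.375.
Error = 11.25 − 5.375 = 5.875.

5.875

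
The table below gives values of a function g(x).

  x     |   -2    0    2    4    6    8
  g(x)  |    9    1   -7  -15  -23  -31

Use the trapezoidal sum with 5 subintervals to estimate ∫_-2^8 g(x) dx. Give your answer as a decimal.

-110

Δx = 2.
T_5 = (2/2)·[9 + 2·1 + 2·(-7) + 2·(-15) + 2·(-23) + (-31)] = -110.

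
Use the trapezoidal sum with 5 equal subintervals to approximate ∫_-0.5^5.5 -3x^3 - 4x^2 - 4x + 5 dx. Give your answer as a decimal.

Δx = (5.5 − (-0.5))/5 = 1.2.
f(-0.5) = 6.375, f(0.7) = -0.789, f(1.9) = -37.617, f(3.1) = -135.213, f(4.3) = -324.681, f(5.5) = -637.125.
T_5 = (Δx/2)·[f(x_0) + 2f(x_1) + ... + 2f(x_{4}) + f(x_5)].
Sum = -976.41.

-976.41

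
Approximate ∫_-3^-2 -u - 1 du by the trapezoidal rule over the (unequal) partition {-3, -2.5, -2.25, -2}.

Subinterval widths: 0.5, 0.25, 0.25.
f(-3) = 2, f(-2.5) = 1.5, f(-2.25) = 1.25, f(-2) = 1.
On each subinterval the trapezoid contributes (Δu_i/2)·[f(u_{i-1}) + f(u_i)].
Sum = 1.5.

1.5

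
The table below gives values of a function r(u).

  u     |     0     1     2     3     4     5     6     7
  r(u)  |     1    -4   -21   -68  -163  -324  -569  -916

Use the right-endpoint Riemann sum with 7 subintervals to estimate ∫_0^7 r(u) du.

Δu = 1.
Sum = 1·[(-4) + (-21) + (-68) + (-163) + (-324) + (-569) + (-916)] = -2065.

-2065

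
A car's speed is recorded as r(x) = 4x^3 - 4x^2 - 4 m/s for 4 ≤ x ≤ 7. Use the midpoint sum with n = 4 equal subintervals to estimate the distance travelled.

Δx = (7 − 4)/4 = 0.75.
Midpoints: 4.375, 5.125, 5.875, 6.625.
r(4.375) = 254.3984375, r(5.125) = 429.3828125, r(5.875) = 669.0546875, r(6.625) = 983.5390625.
Sum = Δx · [r(4.375) + r(5.125) + r(5.875) + r(6.625)].
Sum = 1752.28125.

1752.28125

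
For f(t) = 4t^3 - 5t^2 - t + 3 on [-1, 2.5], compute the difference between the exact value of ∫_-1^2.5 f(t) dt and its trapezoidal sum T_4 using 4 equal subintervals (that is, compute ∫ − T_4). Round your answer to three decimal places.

-1.786

Exact integral: ∫_-1^2.5 f(t) dt ≈ 18.22917.
T_4 = 20.015625.
Error ≈ 18.22917 − 20.015625 ≈ -1.786.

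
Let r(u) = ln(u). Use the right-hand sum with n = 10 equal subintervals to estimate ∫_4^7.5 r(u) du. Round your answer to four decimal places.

Δu = (7.5 − 4)/10 = 0.35.
Right endpoints: 4.35, 4.7, 5.05, 5.4, 5.75, 6.1, 6.45, 6.8, 7.15, 7.5.
r(4.35) ≈ 1.4702, r(4.7) ≈ 1.5476, r(5.05) ≈ 1.6194, r(5.4) ≈ 1.6864, r(5.75) ≈ 1.7492, r(6.1) ≈ 1.8083, r(6.45) ≈ 1.8641, r(6.8) ≈ 1.9169, r(7.15) ≈ 1.9671, r(7.5) ≈ 2.0149.
Sum = Δu · [r(4.35) + r(4.7) + r(5.05) + ...].
Sum ≈ 6.1754.

6.1754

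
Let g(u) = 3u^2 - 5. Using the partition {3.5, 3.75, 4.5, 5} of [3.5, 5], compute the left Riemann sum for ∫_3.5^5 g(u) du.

63.703125

Subinterval widths: 0.25, 0.75, 0.5.
Left endpoints: 3.5, 3.75, 4.5.
g(3.5) = 31.75, g(3.75) = 37.1875, g(4.5) = 55.75.
Sum = Σ Δu_i · g(u_i).
Sum = 63.703125.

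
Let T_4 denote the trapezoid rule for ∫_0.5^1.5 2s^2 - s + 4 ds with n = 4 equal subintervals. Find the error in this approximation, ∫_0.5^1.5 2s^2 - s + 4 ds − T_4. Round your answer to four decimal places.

-0.0208

Exact integral: ∫_0.5^1.5 f(s) ds ≈ 5.166667.
T_4 = 5.1875.
Error ≈ 5.166667 − 5.1875 ≈ -0.0208.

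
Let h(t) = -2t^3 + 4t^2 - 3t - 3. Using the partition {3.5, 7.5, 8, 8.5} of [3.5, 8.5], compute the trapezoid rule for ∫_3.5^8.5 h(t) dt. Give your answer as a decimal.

Subinterval widths: 4, 0.5, 0.5.
h(3.5) = -50.25, h(7.5) = -644.25, h(8) = -795, h(8.5) = -967.75.
On each subinterval the trapezoid contributes (Δt_i/2)·[h(t_{i-1}) + h(t_i)].
Sum = -2189.5.

-2189.5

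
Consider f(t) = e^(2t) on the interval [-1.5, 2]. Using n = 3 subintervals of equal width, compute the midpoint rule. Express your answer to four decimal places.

21.9457

Δt = (2 − (-1.5))/3 = 7/6.
Midpoints: -11/12, 0.25, 17/12.
f(-11/12) ≈ 0.1599, f(0.25) ≈ 1.6487, f(17/12) ≈ 17.0020.
Sum = Δt · [f(-11/12) + f(0.25) + f(17/12)].
Sum ≈ 21.9457.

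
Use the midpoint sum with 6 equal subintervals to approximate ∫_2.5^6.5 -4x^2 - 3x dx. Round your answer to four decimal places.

-398.7407

Δx = (6.5 − 2.5)/6 = 2/3.
Midpoints: 17/6, 3.5, 25/6, 29/6, 5.5, 37/6.
f(17/6) = -731/18, f(3.5) = -59.5, f(25/6) = -1475/18, f(29/6) = -1943/18, f(5.5) = -137.5, f(37/6) = -3071/18.
Sum = Δx · [f(17/6) + f(3.5) + f(25/6) + ...].
Sum ≈ -398.7407.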